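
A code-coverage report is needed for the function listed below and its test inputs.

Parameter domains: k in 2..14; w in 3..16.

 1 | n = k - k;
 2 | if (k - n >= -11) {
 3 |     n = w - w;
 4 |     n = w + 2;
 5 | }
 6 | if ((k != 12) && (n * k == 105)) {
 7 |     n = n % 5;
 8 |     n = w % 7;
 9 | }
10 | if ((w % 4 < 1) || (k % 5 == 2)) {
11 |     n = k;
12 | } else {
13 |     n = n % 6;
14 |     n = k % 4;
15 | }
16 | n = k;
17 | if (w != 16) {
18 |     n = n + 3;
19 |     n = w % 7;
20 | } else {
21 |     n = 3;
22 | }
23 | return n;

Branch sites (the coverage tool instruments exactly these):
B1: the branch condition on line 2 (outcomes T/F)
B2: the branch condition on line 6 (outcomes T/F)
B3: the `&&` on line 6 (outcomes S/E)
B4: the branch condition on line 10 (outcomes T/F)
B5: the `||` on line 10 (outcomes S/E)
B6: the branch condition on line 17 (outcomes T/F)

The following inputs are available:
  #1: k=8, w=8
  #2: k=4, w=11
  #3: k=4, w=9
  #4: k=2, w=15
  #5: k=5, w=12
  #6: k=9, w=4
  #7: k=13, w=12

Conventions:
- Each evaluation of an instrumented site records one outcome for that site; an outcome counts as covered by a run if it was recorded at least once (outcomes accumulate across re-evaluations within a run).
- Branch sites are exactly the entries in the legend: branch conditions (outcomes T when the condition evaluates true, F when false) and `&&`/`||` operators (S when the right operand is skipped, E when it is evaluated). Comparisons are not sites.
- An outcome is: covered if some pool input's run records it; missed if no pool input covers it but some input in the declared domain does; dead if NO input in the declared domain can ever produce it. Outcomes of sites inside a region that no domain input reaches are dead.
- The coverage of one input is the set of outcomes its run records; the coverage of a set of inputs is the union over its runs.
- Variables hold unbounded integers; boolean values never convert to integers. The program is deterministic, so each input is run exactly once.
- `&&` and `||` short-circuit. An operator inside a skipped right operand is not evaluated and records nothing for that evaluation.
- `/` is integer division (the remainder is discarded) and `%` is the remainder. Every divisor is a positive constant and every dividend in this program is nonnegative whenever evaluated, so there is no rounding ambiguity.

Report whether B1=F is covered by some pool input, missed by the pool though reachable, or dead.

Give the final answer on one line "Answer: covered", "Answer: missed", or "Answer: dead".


no pool input records B1=F
checking all 182 inputs in the declared domain: B1=F is never recorded -> dead
Answer: dead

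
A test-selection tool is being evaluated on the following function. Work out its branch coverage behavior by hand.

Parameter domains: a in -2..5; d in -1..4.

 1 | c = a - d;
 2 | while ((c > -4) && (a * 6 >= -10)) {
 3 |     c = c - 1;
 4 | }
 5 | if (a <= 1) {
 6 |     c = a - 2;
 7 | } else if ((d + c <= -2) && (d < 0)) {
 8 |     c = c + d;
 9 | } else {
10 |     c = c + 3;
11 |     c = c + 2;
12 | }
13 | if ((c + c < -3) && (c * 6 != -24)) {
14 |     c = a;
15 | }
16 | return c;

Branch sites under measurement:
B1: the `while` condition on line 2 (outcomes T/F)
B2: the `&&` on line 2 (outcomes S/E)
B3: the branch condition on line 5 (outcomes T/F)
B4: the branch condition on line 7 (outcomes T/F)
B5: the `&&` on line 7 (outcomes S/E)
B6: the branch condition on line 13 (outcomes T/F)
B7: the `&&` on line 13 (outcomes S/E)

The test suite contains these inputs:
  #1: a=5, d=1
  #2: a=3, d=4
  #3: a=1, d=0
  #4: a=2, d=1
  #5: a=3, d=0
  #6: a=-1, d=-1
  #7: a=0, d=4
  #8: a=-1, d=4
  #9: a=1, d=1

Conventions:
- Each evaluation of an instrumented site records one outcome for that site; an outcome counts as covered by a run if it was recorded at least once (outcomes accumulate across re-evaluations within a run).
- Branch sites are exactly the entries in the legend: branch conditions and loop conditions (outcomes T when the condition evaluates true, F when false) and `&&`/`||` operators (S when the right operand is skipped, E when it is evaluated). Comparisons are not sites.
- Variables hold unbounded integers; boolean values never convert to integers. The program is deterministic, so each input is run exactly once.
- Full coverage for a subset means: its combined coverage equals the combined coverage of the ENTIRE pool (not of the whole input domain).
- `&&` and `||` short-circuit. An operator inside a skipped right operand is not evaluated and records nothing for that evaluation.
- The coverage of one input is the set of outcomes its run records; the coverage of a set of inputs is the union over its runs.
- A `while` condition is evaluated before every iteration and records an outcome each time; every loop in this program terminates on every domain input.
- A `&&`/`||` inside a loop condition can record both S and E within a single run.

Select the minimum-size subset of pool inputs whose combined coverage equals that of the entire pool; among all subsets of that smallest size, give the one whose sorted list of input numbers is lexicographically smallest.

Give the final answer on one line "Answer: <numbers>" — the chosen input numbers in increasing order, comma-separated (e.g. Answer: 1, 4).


#1 (a=5, d=1) -> B2->E, B1->T, B2->E, B1->T, B2->E, B1->T, B2->E, B1->T, B2->E, B1->T, B2->E, B1->T, B2->E, B1->T, ...; covered: B1=T, B1=F, B2=S, B2=E, B3=F, B4=F, B5=E, B6=F, B7=S
#2 (a=3, d=4) -> B2->E, B1->T, B2->E, B1->T, B2->E, B1->T, B2->S, B1->F, B3->F, B5->S, B4->F, B7->S, B6->F; covered: B1=T, B1=F, B2=S, B2=E, B3=F, B4=F, B5=S, B6=F, B7=S
#3 (a=1, d=0) -> B2->E, B1->T, B2->E, B1->T, B2->E, B1->T, B2->E, B1->T, B2->E, B1->T, B2->S, B1->F, B3->T, B7->S, ...; covered: B1=T, B1=F, B2=S, B2=E, B3=T, B6=F, B7=S
#4 (a=2, d=1) -> B2->E, B1->T, B2->E, B1->T, B2->E, B1->T, B2->E, B1->T, B2->E, B1->T, B2->S, B1->F, B3->F, B5->E, ...; covered: B1=T, B1=F, B2=S, B2=E, B3=F, B4=F, B5=E, B6=F, B7=S
#5 (a=3, d=0) -> B2->E, B1->T, B2->E, B1->T, B2->E, B1->T, B2->E, B1->T, B2->E, B1->T, B2->E, B1->T, B2->E, B1->T, ...; covered: B1=T, B1=F, B2=S, B2=E, B3=F, B4=F, B5=E, B6=F, B7=S
#6 (a=-1, d=-1) -> B2->E, B1->T, B2->E, B1->T, B2->E, B1->T, B2->E, B1->T, B2->S, B1->F, B3->T, B7->E, B6->T; covered: B1=T, B1=F, B2=S, B2=E, B3=T, B6=T, B7=E
#7 (a=0, d=4) -> B2->S, B1->F, B3->T, B7->E, B6->T; covered: B1=F, B2=S, B3=T, B6=T, B7=E
#8 (a=-1, d=4) -> B2->S, B1->F, B3->T, B7->E, B6->T; covered: B1=F, B2=S, B3=T, B6=T, B7=E
#9 (a=1, d=1) -> B2->E, B1->T, B2->E, B1->T, B2->E, B1->T, B2->E, B1->T, B2->S, B1->F, B3->T, B7->S, B6->F; covered: B1=T, B1=F, B2=S, B2=E, B3=T, B6=F, B7=S
union over all inputs: B1=T, B1=F, B2=S, B2=E, B3=T, B3=F, B4=F, B5=S, B5=E, B6=T, B6=F, B7=S, B7=E (13 outcomes)
no size-1 subset reaches all 13 outcomes (best union: 9/13)
no size-2 subset reaches all 13 outcomes (best union: 12/13)
size 3: inputs {1, 2, 6} cover all 13 outcomes, and no lexicographically smaller subset of this size does
Answer: 1, 2, 6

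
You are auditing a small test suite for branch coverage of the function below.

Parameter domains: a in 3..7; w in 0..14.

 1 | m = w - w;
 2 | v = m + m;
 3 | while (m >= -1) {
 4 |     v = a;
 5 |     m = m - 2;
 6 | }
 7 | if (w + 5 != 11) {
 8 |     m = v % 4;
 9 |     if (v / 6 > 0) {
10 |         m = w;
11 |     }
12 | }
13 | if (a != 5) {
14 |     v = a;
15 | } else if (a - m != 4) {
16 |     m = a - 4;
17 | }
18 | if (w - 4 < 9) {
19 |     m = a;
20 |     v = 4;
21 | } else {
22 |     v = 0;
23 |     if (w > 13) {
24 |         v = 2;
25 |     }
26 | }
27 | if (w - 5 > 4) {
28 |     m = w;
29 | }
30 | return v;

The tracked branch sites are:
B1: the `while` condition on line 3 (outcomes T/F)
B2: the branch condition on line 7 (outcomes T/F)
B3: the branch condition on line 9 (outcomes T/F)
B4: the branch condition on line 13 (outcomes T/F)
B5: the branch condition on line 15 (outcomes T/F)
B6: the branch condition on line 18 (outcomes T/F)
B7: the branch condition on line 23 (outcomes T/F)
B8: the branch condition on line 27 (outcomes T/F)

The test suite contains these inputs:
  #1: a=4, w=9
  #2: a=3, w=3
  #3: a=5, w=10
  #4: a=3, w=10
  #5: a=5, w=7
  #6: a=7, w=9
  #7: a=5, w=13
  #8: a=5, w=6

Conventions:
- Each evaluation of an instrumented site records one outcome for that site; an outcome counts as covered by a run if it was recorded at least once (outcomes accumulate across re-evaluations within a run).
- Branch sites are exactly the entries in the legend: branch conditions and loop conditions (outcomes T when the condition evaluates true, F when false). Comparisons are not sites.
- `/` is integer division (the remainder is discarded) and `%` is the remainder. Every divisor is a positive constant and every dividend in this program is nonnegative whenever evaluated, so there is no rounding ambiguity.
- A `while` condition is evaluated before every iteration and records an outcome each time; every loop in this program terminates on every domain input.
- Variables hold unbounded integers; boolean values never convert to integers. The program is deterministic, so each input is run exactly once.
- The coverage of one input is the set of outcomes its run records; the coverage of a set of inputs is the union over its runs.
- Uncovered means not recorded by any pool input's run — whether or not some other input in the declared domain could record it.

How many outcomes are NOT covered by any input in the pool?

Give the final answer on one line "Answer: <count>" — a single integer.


#1 (a=4, w=9) -> B1->T, B1->F, B2->T, B3->F, B4->T, B6->T, B8->F; covered: B1=T, B1=F, B2=T, B3=F, B4=T, B6=T, B8=F
#2 (a=3, w=3) -> B1->T, B1->F, B2->T, B3->F, B4->T, B6->T, B8->F; covered: B1=T, B1=F, B2=T, B3=F, B4=T, B6=T, B8=F
#3 (a=5, w=10) -> B1->T, B1->F, B2->T, B3->F, B4->F, B5->F, B6->T, B8->T; covered: B1=T, B1=F, B2=T, B3=F, B4=F, B5=F, B6=T, B8=T
#4 (a=3, w=10) -> B1->T, B1->F, B2->T, B3->F, B4->T, B6->T, B8->T; covered: B1=T, B1=F, B2=T, B3=F, B4=T, B6=T, B8=T
#5 (a=5, w=7) -> B1->T, B1->F, B2->T, B3->F, B4->F, B5->F, B6->T, B8->F; covered: B1=T, B1=F, B2=T, B3=F, B4=F, B5=F, B6=T, B8=F
#6 (a=7, w=9) -> B1->T, B1->F, B2->T, B3->T, B4->T, B6->T, B8->F; covered: B1=T, B1=F, B2=T, B3=T, B4=T, B6=T, B8=F
#7 (a=5, w=13) -> B1->T, B1->F, B2->T, B3->F, B4->F, B5->F, B6->F, B7->F, B8->T; covered: B1=T, B1=F, B2=T, B3=F, B4=F, B5=F, B6=F, B7=F, B8=T
#8 (a=5, w=6) -> B1->T, B1->F, B2->F, B4->F, B5->T, B6->T, B8->F; covered: B1=T, B1=F, B2=F, B4=F, B5=T, B6=T, B8=F
union over the pool: B1=T, B1=F, B2=T, B2=F, B3=T, B3=F, B4=T, B4=F, B5=T, B5=F, B6=T, B6=F, B7=F, B8=T, B8=F
uncovered (1 of 16): B7=T
Answer: 1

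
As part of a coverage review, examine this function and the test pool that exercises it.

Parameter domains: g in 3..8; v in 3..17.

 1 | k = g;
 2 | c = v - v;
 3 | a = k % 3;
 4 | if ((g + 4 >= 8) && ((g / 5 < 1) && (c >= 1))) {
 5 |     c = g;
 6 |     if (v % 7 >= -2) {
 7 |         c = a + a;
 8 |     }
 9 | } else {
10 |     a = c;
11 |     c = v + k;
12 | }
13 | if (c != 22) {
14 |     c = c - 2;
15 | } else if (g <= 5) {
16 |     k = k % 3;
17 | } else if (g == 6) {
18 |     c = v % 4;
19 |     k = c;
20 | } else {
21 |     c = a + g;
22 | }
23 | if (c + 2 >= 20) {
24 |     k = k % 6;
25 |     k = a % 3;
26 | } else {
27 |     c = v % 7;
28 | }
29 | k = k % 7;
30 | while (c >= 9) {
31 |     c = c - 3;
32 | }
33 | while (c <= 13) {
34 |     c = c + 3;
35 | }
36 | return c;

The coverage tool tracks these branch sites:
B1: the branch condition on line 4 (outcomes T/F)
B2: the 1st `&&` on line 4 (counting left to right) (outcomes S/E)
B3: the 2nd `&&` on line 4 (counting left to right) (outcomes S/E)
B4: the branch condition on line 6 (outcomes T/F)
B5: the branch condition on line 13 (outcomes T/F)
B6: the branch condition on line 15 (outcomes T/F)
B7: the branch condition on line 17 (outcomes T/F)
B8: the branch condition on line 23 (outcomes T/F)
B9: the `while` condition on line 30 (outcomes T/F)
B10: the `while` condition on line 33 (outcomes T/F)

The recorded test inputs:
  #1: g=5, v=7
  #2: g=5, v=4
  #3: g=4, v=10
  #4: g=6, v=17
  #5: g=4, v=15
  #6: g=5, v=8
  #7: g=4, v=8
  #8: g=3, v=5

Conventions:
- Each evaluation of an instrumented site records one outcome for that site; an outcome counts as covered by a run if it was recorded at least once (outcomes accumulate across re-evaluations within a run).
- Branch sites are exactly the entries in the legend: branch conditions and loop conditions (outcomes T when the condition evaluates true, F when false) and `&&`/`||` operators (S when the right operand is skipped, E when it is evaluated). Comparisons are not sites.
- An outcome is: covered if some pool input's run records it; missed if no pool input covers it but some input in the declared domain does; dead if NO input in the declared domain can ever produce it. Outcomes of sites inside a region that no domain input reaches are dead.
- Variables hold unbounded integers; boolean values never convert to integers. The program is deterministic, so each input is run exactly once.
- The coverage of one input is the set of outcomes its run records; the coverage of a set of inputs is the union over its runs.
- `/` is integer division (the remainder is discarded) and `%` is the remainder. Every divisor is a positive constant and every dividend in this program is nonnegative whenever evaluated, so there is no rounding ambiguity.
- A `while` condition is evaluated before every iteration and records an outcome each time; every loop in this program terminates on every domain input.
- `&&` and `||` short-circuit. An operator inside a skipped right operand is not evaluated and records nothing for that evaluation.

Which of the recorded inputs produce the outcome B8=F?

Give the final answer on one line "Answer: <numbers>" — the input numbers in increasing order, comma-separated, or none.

input #1 (g=5, v=7): hits B8=F
input #2 (g=5, v=4): hits B8=F
input #3 (g=4, v=10): hits B8=F
input #4 (g=6, v=17): never hits B8=F
input #5 (g=4, v=15): hits B8=F
input #6 (g=5, v=8): hits B8=F
input #7 (g=4, v=8): hits B8=F
input #8 (g=3, v=5): hits B8=F

Answer: 1, 2, 3, 5, 6, 7, 8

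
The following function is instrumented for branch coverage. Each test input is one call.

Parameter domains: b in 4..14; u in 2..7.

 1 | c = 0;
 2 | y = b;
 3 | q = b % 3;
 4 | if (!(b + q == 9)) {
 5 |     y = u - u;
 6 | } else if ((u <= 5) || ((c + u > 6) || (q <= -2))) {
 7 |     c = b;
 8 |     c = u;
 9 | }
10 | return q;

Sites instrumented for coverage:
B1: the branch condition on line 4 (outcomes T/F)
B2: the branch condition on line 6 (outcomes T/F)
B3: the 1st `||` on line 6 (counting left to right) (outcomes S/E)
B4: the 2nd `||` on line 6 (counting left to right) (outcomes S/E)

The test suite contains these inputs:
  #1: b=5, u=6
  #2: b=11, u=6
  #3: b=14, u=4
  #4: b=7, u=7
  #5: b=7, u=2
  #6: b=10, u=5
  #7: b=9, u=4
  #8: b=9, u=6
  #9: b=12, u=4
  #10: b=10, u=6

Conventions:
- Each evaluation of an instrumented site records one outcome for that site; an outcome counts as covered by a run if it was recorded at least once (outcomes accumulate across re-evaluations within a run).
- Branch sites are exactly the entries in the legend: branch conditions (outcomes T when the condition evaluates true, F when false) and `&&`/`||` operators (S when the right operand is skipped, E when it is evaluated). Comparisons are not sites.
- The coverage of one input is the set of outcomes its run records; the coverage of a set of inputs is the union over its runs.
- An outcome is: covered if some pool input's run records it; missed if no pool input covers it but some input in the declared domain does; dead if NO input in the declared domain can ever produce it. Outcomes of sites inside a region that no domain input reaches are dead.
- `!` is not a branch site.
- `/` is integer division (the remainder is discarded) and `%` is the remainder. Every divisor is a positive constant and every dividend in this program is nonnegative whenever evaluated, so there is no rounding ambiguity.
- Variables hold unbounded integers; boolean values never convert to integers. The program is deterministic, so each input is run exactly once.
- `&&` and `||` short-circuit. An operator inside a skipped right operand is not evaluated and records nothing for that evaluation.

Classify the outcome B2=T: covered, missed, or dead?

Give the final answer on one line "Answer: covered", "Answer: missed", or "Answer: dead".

B2=T is recorded by pool input(s) 7 -> covered

Answer: covered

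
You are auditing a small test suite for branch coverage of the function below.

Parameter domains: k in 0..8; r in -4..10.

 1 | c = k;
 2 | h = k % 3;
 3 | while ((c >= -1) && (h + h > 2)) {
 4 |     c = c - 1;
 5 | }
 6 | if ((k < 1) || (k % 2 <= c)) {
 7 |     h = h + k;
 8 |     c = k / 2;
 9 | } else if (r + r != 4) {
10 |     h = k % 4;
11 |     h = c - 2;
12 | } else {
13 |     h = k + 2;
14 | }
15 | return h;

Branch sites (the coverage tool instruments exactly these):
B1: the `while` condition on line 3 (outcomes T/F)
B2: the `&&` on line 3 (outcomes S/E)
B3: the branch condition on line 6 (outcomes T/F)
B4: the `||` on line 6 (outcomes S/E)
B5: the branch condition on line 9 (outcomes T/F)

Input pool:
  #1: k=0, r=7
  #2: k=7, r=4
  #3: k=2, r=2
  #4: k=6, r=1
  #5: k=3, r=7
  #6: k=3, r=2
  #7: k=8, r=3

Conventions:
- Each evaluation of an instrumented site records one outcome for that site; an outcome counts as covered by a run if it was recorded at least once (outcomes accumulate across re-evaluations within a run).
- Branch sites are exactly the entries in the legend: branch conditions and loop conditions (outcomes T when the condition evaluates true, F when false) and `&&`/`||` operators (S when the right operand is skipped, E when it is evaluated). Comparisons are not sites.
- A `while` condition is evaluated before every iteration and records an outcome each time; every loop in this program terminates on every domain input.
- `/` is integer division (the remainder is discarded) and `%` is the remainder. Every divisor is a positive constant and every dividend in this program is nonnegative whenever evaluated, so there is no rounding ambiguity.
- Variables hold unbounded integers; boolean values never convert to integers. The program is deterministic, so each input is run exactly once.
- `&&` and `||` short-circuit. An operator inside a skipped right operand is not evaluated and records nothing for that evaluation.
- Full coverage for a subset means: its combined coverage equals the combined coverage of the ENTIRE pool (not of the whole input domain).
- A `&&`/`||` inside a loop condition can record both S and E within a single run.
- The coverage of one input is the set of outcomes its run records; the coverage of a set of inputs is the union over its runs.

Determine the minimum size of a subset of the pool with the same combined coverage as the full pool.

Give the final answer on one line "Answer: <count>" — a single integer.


#1 (k=0, r=7) -> covered: B1=F, B2=E, B3=T, B4=S
#2 (k=7, r=4) -> covered: B1=F, B2=E, B3=T, B4=E
#3 (k=2, r=2) -> covered: B1=T, B1=F, B2=S, B2=E, B3=F, B4=E, B5=F
#4 (k=6, r=1) -> covered: B1=F, B2=E, B3=T, B4=E
#5 (k=3, r=7) -> covered: B1=F, B2=E, B3=T, B4=E
#6 (k=3, r=2) -> covered: B1=F, B2=E, B3=T, B4=E
#7 (k=8, r=3) -> covered: B1=T, B1=F, B2=S, B2=E, B3=F, B4=E, B5=T
union over all inputs: B1=T, B1=F, B2=S, B2=E, B3=T, B3=F, B4=S, B4=E, B5=T, B5=F (10 outcomes)
no size-1 subset reaches all 10 outcomes (best union: 7/10)
no size-2 subset reaches all 10 outcomes (best union: 9/10)
inputs {1, 3, 7} (size 3) cover everything; no size-3 subset with a lexicographically smaller index list covers all 10
Answer: 3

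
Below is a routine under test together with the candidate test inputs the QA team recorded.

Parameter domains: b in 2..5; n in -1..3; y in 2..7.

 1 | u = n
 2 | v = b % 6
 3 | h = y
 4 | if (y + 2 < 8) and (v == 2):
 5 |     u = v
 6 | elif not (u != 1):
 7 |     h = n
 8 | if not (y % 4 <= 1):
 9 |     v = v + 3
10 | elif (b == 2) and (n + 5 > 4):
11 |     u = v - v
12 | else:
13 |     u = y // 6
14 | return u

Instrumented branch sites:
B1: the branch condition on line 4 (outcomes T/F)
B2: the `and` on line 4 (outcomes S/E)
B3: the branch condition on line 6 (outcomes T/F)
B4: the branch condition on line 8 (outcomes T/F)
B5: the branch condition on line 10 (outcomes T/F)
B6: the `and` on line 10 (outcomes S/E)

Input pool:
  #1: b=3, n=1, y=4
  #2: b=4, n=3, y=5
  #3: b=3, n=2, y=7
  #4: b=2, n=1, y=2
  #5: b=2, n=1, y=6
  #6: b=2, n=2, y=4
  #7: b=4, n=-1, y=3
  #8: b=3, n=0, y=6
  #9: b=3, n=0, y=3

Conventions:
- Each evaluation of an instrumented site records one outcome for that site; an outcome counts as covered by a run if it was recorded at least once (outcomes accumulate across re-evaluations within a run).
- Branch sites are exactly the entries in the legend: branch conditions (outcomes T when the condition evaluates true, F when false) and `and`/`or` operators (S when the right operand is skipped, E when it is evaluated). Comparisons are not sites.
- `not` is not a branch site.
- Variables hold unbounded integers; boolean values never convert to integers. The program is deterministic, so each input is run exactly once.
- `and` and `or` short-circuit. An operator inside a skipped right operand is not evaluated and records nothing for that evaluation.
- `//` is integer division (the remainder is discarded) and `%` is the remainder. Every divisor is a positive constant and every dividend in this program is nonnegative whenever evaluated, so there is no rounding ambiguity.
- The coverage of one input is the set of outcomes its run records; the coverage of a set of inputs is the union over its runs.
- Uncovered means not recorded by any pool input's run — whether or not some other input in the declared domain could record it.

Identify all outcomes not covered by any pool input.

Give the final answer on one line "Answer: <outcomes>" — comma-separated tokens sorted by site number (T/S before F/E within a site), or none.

input #1, b=3, n=1, y=4: events B2->E, B1->F, B3->T, B4->F, B6->S, B5->F; outcomes B1=F, B2=E, B3=T, B4=F, B5=F, B6=S
input #2, b=4, n=3, y=5: events B2->E, B1->F, B3->F, B4->F, B6->S, B5->F; outcomes B1=F, B2=E, B3=F, B4=F, B5=F, B6=S
input #3, b=3, n=2, y=7: events B2->S, B1->F, B3->F, B4->T; outcomes B1=F, B2=S, B3=F, B4=T
input #4, b=2, n=1, y=2: events B2->E, B1->T, B4->T; outcomes B1=T, B2=E, B4=T
input #5, b=2, n=1, y=6: events B2->S, B1->F, B3->T, B4->T; outcomes B1=F, B2=S, B3=T, B4=T
input #6, b=2, n=2, y=4: events B2->E, B1->T, B4->F, B6->E, B5->T; outcomes B1=T, B2=E, B4=F, B5=T, B6=E
input #7, b=4, n=-1, y=3: events B2->E, B1->F, B3->F, B4->T; outcomes B1=F, B2=E, B3=F, B4=T
input #8, b=3, n=0, y=6: events B2->S, B1->F, B3->F, B4->T; outcomes B1=F, B2=S, B3=F, B4=T
input #9, b=3, n=0, y=3: events B2->E, B1->F, B3->F, B4->T; outcomes B1=F, B2=E, B3=F, B4=T
union over the pool: B1=T, B1=F, B2=S, B2=E, B3=T, B3=F, B4=T, B4=F, B5=T, B5=F, B6=S, B6=E
uncovered (0 of 12): none

Answer: none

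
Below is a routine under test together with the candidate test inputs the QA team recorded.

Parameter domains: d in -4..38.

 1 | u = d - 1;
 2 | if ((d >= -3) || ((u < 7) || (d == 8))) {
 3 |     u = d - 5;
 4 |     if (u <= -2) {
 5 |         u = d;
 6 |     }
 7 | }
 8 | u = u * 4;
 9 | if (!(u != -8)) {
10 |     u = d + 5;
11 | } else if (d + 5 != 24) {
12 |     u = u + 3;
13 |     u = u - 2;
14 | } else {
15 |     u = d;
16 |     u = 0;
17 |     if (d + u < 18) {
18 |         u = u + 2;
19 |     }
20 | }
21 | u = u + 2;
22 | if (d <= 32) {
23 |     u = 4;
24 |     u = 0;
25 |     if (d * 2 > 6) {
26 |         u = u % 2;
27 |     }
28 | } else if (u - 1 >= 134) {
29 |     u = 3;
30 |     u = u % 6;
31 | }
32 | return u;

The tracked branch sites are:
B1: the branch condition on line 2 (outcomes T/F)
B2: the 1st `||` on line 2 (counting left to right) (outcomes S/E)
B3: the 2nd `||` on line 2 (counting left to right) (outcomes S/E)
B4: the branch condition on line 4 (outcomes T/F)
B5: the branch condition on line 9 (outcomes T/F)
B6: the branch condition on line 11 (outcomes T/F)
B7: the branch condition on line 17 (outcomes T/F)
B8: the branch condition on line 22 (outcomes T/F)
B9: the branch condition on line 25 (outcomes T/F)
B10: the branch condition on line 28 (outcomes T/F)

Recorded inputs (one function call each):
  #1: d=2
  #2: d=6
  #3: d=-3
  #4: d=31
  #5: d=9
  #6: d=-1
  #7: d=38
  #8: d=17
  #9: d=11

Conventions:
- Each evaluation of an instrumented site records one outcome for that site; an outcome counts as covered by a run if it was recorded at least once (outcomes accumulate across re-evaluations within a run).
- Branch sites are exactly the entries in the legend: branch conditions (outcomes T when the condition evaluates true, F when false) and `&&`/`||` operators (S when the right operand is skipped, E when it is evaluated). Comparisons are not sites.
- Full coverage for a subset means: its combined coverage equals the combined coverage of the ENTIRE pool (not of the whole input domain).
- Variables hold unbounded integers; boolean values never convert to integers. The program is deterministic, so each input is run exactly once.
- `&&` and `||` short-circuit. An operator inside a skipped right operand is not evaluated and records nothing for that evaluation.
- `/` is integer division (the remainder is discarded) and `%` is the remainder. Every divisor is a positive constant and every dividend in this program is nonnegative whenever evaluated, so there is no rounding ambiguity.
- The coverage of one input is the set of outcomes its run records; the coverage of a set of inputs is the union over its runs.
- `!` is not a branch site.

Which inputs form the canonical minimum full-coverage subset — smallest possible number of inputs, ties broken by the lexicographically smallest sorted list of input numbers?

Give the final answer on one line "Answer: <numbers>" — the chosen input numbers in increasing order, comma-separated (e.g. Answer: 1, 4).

#1 (d=2) -> B2->S, B1->T, B4->T, B5->F, B6->T, B8->T, B9->F; covered: B1=T, B2=S, B4=T, B5=F, B6=T, B8=T, B9=F
#2 (d=6) -> B2->S, B1->T, B4->F, B5->F, B6->T, B8->T, B9->T; covered: B1=T, B2=S, B4=F, B5=F, B6=T, B8=T, B9=T
#3 (d=-3) -> B2->S, B1->T, B4->T, B5->F, B6->T, B8->T, B9->F; covered: B1=T, B2=S, B4=T, B5=F, B6=T, B8=T, B9=F
#4 (d=31) -> B2->S, B1->T, B4->F, B5->F, B6->T, B8->T, B9->T; covered: B1=T, B2=S, B4=F, B5=F, B6=T, B8=T, B9=T
#5 (d=9) -> B2->S, B1->T, B4->F, B5->F, B6->T, B8->T, B9->T; covered: B1=T, B2=S, B4=F, B5=F, B6=T, B8=T, B9=T
#6 (d=-1) -> B2->S, B1->T, B4->T, B5->F, B6->T, B8->T, B9->F; covered: B1=T, B2=S, B4=T, B5=F, B6=T, B8=T, B9=F
#7 (d=38) -> B2->S, B1->T, B4->F, B5->F, B6->T, B8->F, B10->T; covered: B1=T, B2=S, B4=F, B5=F, B6=T, B8=F, B10=T
#8 (d=17) -> B2->S, B1->T, B4->F, B5->F, B6->T, B8->T, B9->T; covered: B1=T, B2=S, B4=F, B5=F, B6=T, B8=T, B9=T
#9 (d=11) -> B2->S, B1->T, B4->F, B5->F, B6->T, B8->T, B9->T; covered: B1=T, B2=S, B4=F, B5=F, B6=T, B8=T, B9=T
together the pool reaches 11 outcomes: B1=T, B2=S, B4=T, B4=F, B5=F, B6=T, B8=T, B8=F, B9=T, B9=F, B10=T
size 1 is not enough: best union over all size-1 subsets is 7/11
size 2 is not enough: best union over all size-2 subsets is 10/11
at size 3, {1, 2, 7} reaches all 11 outcomes; every lexicographically earlier size-3 subset fails

Answer: 1, 2, 7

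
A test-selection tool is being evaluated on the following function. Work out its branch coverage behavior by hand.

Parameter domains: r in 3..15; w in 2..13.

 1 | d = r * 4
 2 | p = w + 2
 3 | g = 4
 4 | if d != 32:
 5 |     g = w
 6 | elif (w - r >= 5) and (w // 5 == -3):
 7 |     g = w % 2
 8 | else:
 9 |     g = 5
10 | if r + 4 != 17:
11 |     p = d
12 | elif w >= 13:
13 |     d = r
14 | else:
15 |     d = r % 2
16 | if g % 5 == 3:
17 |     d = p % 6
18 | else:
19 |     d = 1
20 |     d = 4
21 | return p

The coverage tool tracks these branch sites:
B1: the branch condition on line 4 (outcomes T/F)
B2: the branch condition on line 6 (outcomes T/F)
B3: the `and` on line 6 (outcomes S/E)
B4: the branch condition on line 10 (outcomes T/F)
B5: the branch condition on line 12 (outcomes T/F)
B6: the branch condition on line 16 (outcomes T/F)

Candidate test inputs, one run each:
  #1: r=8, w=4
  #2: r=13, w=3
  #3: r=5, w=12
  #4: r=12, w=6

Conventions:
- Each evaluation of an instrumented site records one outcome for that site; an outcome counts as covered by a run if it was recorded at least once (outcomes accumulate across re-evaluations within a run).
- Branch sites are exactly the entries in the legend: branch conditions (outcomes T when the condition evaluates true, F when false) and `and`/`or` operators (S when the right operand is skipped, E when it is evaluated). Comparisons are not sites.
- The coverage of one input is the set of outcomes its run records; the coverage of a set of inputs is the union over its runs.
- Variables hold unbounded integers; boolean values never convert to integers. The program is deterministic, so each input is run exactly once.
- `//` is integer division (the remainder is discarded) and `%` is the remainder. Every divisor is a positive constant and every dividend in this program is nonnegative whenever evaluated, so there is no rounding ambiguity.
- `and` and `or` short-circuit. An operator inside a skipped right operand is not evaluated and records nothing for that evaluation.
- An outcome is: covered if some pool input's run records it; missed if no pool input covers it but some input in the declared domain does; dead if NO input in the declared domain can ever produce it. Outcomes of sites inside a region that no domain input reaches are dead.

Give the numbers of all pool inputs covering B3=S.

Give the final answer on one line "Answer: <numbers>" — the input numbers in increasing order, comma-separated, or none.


input #1 (r=8, w=4): produces B3=S
input #2 (r=13, w=3): does not produce B3=S
input #3 (r=5, w=12): does not produce B3=S
input #4 (r=12, w=6): does not produce B3=S
Answer: 1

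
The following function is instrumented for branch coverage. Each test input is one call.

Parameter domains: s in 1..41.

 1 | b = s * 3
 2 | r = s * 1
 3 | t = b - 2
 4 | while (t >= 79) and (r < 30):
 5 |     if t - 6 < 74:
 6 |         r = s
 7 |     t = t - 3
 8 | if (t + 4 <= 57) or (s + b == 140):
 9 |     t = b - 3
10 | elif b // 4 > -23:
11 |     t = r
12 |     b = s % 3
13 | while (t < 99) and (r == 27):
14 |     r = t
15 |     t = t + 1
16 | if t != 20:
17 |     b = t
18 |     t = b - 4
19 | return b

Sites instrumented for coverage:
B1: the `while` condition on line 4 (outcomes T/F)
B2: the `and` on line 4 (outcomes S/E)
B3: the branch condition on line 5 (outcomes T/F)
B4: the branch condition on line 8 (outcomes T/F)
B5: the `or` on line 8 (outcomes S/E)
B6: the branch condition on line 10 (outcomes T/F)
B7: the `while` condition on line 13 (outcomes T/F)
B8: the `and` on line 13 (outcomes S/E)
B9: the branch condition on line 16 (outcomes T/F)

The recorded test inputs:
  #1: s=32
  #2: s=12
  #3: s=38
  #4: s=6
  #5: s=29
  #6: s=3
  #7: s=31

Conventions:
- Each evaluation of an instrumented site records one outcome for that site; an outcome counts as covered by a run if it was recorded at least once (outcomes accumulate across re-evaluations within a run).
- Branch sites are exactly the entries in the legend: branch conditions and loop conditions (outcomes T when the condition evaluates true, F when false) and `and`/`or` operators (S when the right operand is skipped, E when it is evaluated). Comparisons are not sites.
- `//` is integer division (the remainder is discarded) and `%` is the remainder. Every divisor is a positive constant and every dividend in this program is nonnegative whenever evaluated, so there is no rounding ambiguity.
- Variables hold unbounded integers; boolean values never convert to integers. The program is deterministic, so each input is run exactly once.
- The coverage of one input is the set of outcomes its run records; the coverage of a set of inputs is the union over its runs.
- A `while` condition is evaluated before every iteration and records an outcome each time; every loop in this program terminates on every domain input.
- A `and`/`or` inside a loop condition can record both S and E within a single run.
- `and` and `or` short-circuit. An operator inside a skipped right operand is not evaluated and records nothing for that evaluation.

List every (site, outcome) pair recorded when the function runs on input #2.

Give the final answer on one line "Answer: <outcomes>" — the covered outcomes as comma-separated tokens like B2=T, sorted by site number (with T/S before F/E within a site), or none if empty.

Simulating input #2 (s=12) step by step:
  B2->S, B1->F, B5->S, B4->T, B8->E, B7->F, B9->T
collecting distinct outcomes: B1=F, B2=S, B4=T, B5=S, B7=F, B8=E, B9=T

Answer: B1=F, B2=S, B4=T, B5=S, B7=F, B8=E, B9=T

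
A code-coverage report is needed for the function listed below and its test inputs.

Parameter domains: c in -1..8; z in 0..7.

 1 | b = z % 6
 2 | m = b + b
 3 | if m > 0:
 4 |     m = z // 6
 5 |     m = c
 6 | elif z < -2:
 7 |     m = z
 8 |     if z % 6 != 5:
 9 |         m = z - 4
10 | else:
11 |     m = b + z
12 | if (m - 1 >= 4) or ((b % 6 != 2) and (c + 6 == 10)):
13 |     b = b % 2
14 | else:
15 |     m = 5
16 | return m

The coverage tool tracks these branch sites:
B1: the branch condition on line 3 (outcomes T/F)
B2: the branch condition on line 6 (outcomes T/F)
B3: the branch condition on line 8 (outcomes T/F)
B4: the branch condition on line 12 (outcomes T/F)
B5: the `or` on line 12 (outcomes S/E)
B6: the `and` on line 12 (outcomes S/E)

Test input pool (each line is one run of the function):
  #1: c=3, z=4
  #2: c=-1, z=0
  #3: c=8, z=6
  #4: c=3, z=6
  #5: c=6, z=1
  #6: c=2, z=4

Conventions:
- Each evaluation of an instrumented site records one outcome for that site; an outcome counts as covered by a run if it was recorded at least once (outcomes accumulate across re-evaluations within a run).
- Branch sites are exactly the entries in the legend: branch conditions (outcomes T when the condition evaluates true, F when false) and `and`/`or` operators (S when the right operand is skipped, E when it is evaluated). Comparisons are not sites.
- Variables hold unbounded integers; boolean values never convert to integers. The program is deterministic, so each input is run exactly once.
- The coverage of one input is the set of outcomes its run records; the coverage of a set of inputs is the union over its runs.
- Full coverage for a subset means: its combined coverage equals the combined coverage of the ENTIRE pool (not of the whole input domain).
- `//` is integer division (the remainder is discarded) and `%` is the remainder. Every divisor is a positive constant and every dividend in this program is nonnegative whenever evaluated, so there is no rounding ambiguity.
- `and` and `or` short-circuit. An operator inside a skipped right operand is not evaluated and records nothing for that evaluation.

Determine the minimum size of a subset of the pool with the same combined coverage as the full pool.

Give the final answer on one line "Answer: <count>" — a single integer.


input #1, c=3, z=4: events B1->T, B5->E, B6->E, B4->F; outcomes B1=T, B4=F, B5=E, B6=E
input #2, c=-1, z=0: events B1->F, B2->F, B5->E, B6->E, B4->F; outcomes B1=F, B2=F, B4=F, B5=E, B6=E
input #3, c=8, z=6: events B1->F, B2->F, B5->S, B4->T; outcomes B1=F, B2=F, B4=T, B5=S
input #4, c=3, z=6: events B1->F, B2->F, B5->S, B4->T; outcomes B1=F, B2=F, B4=T, B5=S
input #5, c=6, z=1: events B1->T, B5->S, B4->T; outcomes B1=T, B4=T, B5=S
input #6, c=2, z=4: events B1->T, B5->E, B6->E, B4->F; outcomes B1=T, B4=F, B5=E, B6=E
union over all inputs: B1=T, B1=F, B2=F, B4=T, B4=F, B5=S, B5=E, B6=E (8 outcomes)
checked all size-1 subsets: none covers 8 outcomes (max 5/8)
at size 2, {1, 3} reaches all 8 outcomes; every lexicographically earlier size-2 subset fails
Answer: 2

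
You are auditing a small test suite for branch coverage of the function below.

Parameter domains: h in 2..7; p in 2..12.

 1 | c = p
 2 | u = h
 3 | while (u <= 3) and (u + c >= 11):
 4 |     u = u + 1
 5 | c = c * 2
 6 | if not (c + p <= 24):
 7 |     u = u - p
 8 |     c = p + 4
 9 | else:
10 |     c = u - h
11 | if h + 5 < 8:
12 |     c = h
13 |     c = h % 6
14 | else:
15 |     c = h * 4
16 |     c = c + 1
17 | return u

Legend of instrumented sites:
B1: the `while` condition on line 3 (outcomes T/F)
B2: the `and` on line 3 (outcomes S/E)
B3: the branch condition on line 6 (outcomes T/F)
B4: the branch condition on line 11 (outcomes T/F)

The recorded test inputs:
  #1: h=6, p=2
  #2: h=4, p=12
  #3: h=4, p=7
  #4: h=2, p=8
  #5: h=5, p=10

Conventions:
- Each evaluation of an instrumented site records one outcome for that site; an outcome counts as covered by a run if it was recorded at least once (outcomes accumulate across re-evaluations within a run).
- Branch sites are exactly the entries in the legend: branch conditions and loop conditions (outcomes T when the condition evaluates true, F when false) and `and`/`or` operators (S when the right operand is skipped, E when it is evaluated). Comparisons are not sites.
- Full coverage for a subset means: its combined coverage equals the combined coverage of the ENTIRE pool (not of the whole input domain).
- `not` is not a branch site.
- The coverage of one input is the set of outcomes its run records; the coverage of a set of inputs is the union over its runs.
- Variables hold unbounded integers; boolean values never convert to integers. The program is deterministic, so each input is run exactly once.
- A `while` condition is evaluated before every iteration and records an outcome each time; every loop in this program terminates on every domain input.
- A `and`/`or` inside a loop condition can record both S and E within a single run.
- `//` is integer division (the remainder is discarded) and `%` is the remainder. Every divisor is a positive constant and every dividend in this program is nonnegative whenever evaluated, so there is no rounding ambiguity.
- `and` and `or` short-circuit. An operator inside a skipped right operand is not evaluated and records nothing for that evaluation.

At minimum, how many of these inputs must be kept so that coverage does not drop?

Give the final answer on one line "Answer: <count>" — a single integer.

run #1 (h=6, p=2) records B1=F, B2=S, B3=F, B4=F
run #2 (h=4, p=12) records B1=F, B2=S, B3=T, B4=F
run #3 (h=4, p=7) records B1=F, B2=S, B3=F, B4=F
run #4 (h=2, p=8) records B1=F, B2=E, B3=F, B4=T
run #5 (h=5, p=10) records B1=F, B2=S, B3=T, B4=F
together the pool reaches 7 outcomes: B1=F, B2=S, B2=E, B3=T, B3=F, B4=T, B4=F
no size-1 subset reaches all 7 outcomes (best union: 4/7)
the canonical winner is {2, 4}: size 2, full 7-outcome coverage, earliest index list among size-2 covers

Answer: 2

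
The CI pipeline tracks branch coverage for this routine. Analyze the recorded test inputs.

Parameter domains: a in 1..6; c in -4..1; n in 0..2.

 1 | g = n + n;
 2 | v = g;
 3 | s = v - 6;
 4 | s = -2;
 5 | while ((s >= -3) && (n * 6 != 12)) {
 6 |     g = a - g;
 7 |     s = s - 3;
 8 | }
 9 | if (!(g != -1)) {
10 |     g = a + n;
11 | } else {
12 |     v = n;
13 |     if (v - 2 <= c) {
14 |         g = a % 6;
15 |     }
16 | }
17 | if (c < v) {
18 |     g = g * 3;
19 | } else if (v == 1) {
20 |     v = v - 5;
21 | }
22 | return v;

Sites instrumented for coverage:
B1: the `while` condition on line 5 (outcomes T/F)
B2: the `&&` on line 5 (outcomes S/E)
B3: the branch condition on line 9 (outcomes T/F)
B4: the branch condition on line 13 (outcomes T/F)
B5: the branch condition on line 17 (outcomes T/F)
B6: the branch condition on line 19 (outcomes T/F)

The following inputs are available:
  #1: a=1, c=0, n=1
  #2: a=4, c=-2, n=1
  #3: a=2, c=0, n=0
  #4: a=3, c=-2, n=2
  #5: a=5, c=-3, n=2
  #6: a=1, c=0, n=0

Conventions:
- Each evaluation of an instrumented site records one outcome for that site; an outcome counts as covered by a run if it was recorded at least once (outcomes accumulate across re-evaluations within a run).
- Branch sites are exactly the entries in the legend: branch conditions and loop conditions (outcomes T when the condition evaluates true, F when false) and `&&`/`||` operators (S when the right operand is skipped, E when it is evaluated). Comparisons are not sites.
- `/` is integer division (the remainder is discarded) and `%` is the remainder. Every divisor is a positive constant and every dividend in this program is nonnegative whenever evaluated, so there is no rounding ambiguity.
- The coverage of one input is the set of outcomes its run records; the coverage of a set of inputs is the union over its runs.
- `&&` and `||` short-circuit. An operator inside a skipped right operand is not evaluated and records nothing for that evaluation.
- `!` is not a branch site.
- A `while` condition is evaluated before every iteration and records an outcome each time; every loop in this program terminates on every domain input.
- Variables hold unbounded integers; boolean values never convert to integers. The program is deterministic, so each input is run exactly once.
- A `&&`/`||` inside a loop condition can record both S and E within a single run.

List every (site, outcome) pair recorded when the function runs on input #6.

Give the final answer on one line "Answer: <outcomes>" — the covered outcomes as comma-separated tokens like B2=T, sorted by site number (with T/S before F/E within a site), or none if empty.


Tracing the run of input #6 (a=1, c=0, n=0):
  B2->E, B1->T, B2->S, B1->F, B3->F, B4->T, B5->F, B6->F
as a set, this run covers: B1=T, B1=F, B2=S, B2=E, B3=F, B4=T, B5=F, B6=F
Answer: B1=T, B1=F, B2=S, B2=E, B3=F, B4=T, B5=F, B6=F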